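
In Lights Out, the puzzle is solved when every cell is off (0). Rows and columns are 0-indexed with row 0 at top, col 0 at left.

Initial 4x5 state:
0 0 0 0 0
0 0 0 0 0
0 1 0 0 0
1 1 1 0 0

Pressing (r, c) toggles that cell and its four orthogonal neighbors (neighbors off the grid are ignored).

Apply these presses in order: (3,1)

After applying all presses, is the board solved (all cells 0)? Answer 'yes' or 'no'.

Answer: yes

Derivation:
After press 1 at (3,1):
0 0 0 0 0
0 0 0 0 0
0 0 0 0 0
0 0 0 0 0

Lights still on: 0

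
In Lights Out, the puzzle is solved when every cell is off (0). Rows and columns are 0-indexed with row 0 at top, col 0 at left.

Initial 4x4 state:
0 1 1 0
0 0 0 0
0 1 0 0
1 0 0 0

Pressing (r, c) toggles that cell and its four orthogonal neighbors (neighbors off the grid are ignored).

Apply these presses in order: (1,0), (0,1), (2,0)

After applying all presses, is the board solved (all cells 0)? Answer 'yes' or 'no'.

Answer: yes

Derivation:
After press 1 at (1,0):
1 1 1 0
1 1 0 0
1 1 0 0
1 0 0 0

After press 2 at (0,1):
0 0 0 0
1 0 0 0
1 1 0 0
1 0 0 0

After press 3 at (2,0):
0 0 0 0
0 0 0 0
0 0 0 0
0 0 0 0

Lights still on: 0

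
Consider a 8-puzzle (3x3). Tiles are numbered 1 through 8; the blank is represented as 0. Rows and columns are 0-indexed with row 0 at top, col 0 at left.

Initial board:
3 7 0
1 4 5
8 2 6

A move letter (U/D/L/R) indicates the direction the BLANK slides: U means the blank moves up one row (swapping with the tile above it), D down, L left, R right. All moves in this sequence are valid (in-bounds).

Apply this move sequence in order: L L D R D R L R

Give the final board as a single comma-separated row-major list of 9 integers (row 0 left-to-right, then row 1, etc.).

Answer: 1, 3, 7, 4, 2, 5, 8, 6, 0

Derivation:
After move 1 (L):
3 0 7
1 4 5
8 2 6

After move 2 (L):
0 3 7
1 4 5
8 2 6

After move 3 (D):
1 3 7
0 4 5
8 2 6

After move 4 (R):
1 3 7
4 0 5
8 2 6

After move 5 (D):
1 3 7
4 2 5
8 0 6

After move 6 (R):
1 3 7
4 2 5
8 6 0

After move 7 (L):
1 3 7
4 2 5
8 0 6

After move 8 (R):
1 3 7
4 2 5
8 6 0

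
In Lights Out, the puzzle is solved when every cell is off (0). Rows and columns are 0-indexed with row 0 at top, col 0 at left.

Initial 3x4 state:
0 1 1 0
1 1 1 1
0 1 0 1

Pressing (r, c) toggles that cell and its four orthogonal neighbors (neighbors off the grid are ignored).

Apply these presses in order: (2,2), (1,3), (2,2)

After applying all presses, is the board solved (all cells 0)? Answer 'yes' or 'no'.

Answer: no

Derivation:
After press 1 at (2,2):
0 1 1 0
1 1 0 1
0 0 1 0

After press 2 at (1,3):
0 1 1 1
1 1 1 0
0 0 1 1

After press 3 at (2,2):
0 1 1 1
1 1 0 0
0 1 0 0

Lights still on: 6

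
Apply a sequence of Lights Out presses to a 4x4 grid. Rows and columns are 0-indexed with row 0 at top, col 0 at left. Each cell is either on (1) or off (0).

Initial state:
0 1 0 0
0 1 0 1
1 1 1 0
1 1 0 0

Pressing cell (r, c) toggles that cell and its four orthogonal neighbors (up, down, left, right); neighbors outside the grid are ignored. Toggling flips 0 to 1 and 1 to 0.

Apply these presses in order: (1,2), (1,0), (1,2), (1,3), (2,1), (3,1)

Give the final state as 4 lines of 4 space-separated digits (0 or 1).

Answer: 1 1 0 1
1 1 1 0
1 1 0 1
0 1 1 0

Derivation:
After press 1 at (1,2):
0 1 1 0
0 0 1 0
1 1 0 0
1 1 0 0

After press 2 at (1,0):
1 1 1 0
1 1 1 0
0 1 0 0
1 1 0 0

After press 3 at (1,2):
1 1 0 0
1 0 0 1
0 1 1 0
1 1 0 0

After press 4 at (1,3):
1 1 0 1
1 0 1 0
0 1 1 1
1 1 0 0

After press 5 at (2,1):
1 1 0 1
1 1 1 0
1 0 0 1
1 0 0 0

After press 6 at (3,1):
1 1 0 1
1 1 1 0
1 1 0 1
0 1 1 0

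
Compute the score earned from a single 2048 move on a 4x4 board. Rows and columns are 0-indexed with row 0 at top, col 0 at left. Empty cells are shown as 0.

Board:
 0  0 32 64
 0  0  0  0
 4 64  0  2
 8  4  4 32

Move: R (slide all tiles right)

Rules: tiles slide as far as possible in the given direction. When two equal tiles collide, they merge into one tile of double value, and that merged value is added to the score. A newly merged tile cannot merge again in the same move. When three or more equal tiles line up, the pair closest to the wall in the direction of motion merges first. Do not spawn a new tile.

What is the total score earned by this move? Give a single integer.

Answer: 8

Derivation:
Slide right:
row 0: [0, 0, 32, 64] -> [0, 0, 32, 64]  score +0 (running 0)
row 1: [0, 0, 0, 0] -> [0, 0, 0, 0]  score +0 (running 0)
row 2: [4, 64, 0, 2] -> [0, 4, 64, 2]  score +0 (running 0)
row 3: [8, 4, 4, 32] -> [0, 8, 8, 32]  score +8 (running 8)
Board after move:
 0  0 32 64
 0  0  0  0
 0  4 64  2
 0  8  8 32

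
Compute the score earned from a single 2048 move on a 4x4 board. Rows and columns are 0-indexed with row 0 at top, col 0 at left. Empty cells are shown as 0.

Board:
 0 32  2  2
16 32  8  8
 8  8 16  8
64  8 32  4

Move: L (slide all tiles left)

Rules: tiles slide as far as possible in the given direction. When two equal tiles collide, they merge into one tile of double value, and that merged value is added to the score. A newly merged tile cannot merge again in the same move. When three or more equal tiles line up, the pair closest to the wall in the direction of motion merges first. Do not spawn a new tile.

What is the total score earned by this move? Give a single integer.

Slide left:
row 0: [0, 32, 2, 2] -> [32, 4, 0, 0]  score +4 (running 4)
row 1: [16, 32, 8, 8] -> [16, 32, 16, 0]  score +16 (running 20)
row 2: [8, 8, 16, 8] -> [16, 16, 8, 0]  score +16 (running 36)
row 3: [64, 8, 32, 4] -> [64, 8, 32, 4]  score +0 (running 36)
Board after move:
32  4  0  0
16 32 16  0
16 16  8  0
64  8 32  4

Answer: 36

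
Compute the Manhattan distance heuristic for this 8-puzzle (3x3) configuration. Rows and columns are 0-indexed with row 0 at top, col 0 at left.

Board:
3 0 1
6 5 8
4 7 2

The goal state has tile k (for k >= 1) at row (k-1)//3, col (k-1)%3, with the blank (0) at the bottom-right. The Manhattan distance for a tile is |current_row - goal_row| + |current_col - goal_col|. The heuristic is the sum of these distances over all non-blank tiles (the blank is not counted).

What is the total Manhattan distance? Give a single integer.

Tile 3: at (0,0), goal (0,2), distance |0-0|+|0-2| = 2
Tile 1: at (0,2), goal (0,0), distance |0-0|+|2-0| = 2
Tile 6: at (1,0), goal (1,2), distance |1-1|+|0-2| = 2
Tile 5: at (1,1), goal (1,1), distance |1-1|+|1-1| = 0
Tile 8: at (1,2), goal (2,1), distance |1-2|+|2-1| = 2
Tile 4: at (2,0), goal (1,0), distance |2-1|+|0-0| = 1
Tile 7: at (2,1), goal (2,0), distance |2-2|+|1-0| = 1
Tile 2: at (2,2), goal (0,1), distance |2-0|+|2-1| = 3
Sum: 2 + 2 + 2 + 0 + 2 + 1 + 1 + 3 = 13

Answer: 13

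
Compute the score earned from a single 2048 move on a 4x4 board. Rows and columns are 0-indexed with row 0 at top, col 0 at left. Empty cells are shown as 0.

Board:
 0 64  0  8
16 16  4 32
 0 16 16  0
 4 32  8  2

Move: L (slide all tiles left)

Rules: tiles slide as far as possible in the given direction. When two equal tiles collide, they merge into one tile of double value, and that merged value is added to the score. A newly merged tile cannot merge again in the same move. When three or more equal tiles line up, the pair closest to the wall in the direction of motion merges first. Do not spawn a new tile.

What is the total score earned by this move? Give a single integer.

Slide left:
row 0: [0, 64, 0, 8] -> [64, 8, 0, 0]  score +0 (running 0)
row 1: [16, 16, 4, 32] -> [32, 4, 32, 0]  score +32 (running 32)
row 2: [0, 16, 16, 0] -> [32, 0, 0, 0]  score +32 (running 64)
row 3: [4, 32, 8, 2] -> [4, 32, 8, 2]  score +0 (running 64)
Board after move:
64  8  0  0
32  4 32  0
32  0  0  0
 4 32  8  2

Answer: 64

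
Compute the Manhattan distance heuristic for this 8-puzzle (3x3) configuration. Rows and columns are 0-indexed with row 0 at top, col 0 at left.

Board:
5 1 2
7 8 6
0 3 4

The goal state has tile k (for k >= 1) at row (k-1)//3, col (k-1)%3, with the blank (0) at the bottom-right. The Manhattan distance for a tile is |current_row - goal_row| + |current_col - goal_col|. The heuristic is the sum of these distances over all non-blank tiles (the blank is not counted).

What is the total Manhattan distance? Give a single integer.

Answer: 12

Derivation:
Tile 5: (0,0)->(1,1) = 2
Tile 1: (0,1)->(0,0) = 1
Tile 2: (0,2)->(0,1) = 1
Tile 7: (1,0)->(2,0) = 1
Tile 8: (1,1)->(2,1) = 1
Tile 6: (1,2)->(1,2) = 0
Tile 3: (2,1)->(0,2) = 3
Tile 4: (2,2)->(1,0) = 3
Sum: 2 + 1 + 1 + 1 + 1 + 0 + 3 + 3 = 12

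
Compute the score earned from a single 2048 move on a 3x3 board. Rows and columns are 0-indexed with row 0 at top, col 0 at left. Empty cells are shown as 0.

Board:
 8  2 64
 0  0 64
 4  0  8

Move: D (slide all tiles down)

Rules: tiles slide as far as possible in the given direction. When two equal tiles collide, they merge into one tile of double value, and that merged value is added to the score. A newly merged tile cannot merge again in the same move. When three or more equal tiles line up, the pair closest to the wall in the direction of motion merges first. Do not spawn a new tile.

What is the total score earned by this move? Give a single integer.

Answer: 128

Derivation:
Slide down:
col 0: [8, 0, 4] -> [0, 8, 4]  score +0 (running 0)
col 1: [2, 0, 0] -> [0, 0, 2]  score +0 (running 0)
col 2: [64, 64, 8] -> [0, 128, 8]  score +128 (running 128)
Board after move:
  0   0   0
  8   0 128
  4   2   8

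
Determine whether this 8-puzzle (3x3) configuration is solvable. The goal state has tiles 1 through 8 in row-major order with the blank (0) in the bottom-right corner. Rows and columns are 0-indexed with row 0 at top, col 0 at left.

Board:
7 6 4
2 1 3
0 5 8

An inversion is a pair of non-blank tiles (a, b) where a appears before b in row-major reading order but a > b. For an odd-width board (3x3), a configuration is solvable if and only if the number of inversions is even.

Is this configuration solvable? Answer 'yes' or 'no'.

Inversions (pairs i<j in row-major order where tile[i] > tile[j] > 0): 15
15 is odd, so the puzzle is not solvable.

Answer: no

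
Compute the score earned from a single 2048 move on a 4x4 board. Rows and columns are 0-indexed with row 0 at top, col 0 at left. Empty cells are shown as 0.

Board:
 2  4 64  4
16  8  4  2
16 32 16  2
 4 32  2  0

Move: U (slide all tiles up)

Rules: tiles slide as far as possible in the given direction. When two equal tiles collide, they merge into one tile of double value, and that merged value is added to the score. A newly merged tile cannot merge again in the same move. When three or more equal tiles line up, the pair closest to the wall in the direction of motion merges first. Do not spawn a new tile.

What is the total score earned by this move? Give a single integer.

Answer: 100

Derivation:
Slide up:
col 0: [2, 16, 16, 4] -> [2, 32, 4, 0]  score +32 (running 32)
col 1: [4, 8, 32, 32] -> [4, 8, 64, 0]  score +64 (running 96)
col 2: [64, 4, 16, 2] -> [64, 4, 16, 2]  score +0 (running 96)
col 3: [4, 2, 2, 0] -> [4, 4, 0, 0]  score +4 (running 100)
Board after move:
 2  4 64  4
32  8  4  4
 4 64 16  0
 0  0  2  0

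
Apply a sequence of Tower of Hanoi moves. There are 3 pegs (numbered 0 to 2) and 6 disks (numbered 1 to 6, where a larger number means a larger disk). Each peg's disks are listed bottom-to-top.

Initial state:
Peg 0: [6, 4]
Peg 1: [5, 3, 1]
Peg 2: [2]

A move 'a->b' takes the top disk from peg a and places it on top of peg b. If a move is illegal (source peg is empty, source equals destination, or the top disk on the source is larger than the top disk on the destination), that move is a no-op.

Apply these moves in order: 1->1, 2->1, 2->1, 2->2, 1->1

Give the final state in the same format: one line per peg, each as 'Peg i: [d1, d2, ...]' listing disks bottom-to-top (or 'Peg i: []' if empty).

Answer: Peg 0: [6, 4]
Peg 1: [5, 3, 1]
Peg 2: [2]

Derivation:
After move 1 (1->1):
Peg 0: [6, 4]
Peg 1: [5, 3, 1]
Peg 2: [2]

After move 2 (2->1):
Peg 0: [6, 4]
Peg 1: [5, 3, 1]
Peg 2: [2]

After move 3 (2->1):
Peg 0: [6, 4]
Peg 1: [5, 3, 1]
Peg 2: [2]

After move 4 (2->2):
Peg 0: [6, 4]
Peg 1: [5, 3, 1]
Peg 2: [2]

After move 5 (1->1):
Peg 0: [6, 4]
Peg 1: [5, 3, 1]
Peg 2: [2]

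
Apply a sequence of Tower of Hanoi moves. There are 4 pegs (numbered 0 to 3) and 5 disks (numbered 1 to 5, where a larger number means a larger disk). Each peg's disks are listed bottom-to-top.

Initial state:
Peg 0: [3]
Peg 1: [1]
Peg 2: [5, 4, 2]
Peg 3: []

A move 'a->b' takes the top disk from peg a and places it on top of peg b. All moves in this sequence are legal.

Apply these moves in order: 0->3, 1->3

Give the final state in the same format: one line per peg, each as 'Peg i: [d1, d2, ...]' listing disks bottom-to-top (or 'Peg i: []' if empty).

Answer: Peg 0: []
Peg 1: []
Peg 2: [5, 4, 2]
Peg 3: [3, 1]

Derivation:
After move 1 (0->3):
Peg 0: []
Peg 1: [1]
Peg 2: [5, 4, 2]
Peg 3: [3]

After move 2 (1->3):
Peg 0: []
Peg 1: []
Peg 2: [5, 4, 2]
Peg 3: [3, 1]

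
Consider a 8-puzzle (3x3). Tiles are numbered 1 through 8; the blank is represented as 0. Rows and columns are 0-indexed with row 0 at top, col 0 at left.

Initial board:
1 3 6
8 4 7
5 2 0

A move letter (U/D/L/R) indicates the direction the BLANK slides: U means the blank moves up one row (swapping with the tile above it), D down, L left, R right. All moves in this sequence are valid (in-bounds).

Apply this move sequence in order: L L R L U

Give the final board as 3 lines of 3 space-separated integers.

Answer: 1 3 6
0 4 7
8 5 2

Derivation:
After move 1 (L):
1 3 6
8 4 7
5 0 2

After move 2 (L):
1 3 6
8 4 7
0 5 2

After move 3 (R):
1 3 6
8 4 7
5 0 2

After move 4 (L):
1 3 6
8 4 7
0 5 2

After move 5 (U):
1 3 6
0 4 7
8 5 2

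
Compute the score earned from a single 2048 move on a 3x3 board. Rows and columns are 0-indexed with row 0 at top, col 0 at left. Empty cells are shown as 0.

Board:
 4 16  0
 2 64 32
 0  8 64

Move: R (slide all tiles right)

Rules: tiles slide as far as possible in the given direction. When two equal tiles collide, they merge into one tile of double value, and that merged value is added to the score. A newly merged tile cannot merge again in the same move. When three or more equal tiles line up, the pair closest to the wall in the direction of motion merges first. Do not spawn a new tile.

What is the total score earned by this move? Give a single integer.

Answer: 0

Derivation:
Slide right:
row 0: [4, 16, 0] -> [0, 4, 16]  score +0 (running 0)
row 1: [2, 64, 32] -> [2, 64, 32]  score +0 (running 0)
row 2: [0, 8, 64] -> [0, 8, 64]  score +0 (running 0)
Board after move:
 0  4 16
 2 64 32
 0  8 64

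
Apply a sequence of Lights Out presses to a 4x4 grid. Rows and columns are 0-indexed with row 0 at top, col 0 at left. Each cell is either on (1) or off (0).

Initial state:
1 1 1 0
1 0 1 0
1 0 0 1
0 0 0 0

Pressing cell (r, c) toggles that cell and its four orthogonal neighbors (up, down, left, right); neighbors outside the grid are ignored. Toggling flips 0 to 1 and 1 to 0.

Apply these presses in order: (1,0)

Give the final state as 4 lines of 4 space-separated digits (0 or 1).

After press 1 at (1,0):
0 1 1 0
0 1 1 0
0 0 0 1
0 0 0 0

Answer: 0 1 1 0
0 1 1 0
0 0 0 1
0 0 0 0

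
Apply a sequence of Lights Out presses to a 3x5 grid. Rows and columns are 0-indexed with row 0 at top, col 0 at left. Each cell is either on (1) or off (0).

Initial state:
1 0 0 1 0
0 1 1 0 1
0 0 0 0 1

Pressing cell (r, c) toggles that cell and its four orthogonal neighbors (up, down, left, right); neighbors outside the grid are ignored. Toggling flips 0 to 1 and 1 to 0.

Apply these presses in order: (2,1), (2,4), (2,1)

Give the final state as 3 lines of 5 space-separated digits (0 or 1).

After press 1 at (2,1):
1 0 0 1 0
0 0 1 0 1
1 1 1 0 1

After press 2 at (2,4):
1 0 0 1 0
0 0 1 0 0
1 1 1 1 0

After press 3 at (2,1):
1 0 0 1 0
0 1 1 0 0
0 0 0 1 0

Answer: 1 0 0 1 0
0 1 1 0 0
0 0 0 1 0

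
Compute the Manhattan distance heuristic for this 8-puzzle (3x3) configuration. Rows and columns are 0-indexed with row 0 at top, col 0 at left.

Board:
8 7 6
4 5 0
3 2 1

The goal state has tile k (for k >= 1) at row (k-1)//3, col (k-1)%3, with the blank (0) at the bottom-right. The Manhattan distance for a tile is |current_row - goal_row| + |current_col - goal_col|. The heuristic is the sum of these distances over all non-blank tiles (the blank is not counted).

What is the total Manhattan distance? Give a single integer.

Answer: 17

Derivation:
Tile 8: (0,0)->(2,1) = 3
Tile 7: (0,1)->(2,0) = 3
Tile 6: (0,2)->(1,2) = 1
Tile 4: (1,0)->(1,0) = 0
Tile 5: (1,1)->(1,1) = 0
Tile 3: (2,0)->(0,2) = 4
Tile 2: (2,1)->(0,1) = 2
Tile 1: (2,2)->(0,0) = 4
Sum: 3 + 3 + 1 + 0 + 0 + 4 + 2 + 4 = 17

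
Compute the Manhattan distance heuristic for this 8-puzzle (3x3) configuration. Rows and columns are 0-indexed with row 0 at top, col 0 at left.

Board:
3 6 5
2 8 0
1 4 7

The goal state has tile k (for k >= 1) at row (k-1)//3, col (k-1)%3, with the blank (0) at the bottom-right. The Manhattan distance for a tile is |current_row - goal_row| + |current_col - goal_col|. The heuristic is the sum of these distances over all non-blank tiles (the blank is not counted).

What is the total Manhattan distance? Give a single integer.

Tile 3: at (0,0), goal (0,2), distance |0-0|+|0-2| = 2
Tile 6: at (0,1), goal (1,2), distance |0-1|+|1-2| = 2
Tile 5: at (0,2), goal (1,1), distance |0-1|+|2-1| = 2
Tile 2: at (1,0), goal (0,1), distance |1-0|+|0-1| = 2
Tile 8: at (1,1), goal (2,1), distance |1-2|+|1-1| = 1
Tile 1: at (2,0), goal (0,0), distance |2-0|+|0-0| = 2
Tile 4: at (2,1), goal (1,0), distance |2-1|+|1-0| = 2
Tile 7: at (2,2), goal (2,0), distance |2-2|+|2-0| = 2
Sum: 2 + 2 + 2 + 2 + 1 + 2 + 2 + 2 = 15

Answer: 15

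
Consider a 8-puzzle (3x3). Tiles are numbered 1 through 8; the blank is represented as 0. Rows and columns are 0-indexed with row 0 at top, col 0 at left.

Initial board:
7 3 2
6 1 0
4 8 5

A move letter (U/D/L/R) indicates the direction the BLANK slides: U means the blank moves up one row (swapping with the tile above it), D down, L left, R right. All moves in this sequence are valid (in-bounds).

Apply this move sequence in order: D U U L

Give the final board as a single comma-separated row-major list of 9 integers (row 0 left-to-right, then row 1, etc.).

Answer: 7, 0, 3, 6, 1, 2, 4, 8, 5

Derivation:
After move 1 (D):
7 3 2
6 1 5
4 8 0

After move 2 (U):
7 3 2
6 1 0
4 8 5

After move 3 (U):
7 3 0
6 1 2
4 8 5

After move 4 (L):
7 0 3
6 1 2
4 8 5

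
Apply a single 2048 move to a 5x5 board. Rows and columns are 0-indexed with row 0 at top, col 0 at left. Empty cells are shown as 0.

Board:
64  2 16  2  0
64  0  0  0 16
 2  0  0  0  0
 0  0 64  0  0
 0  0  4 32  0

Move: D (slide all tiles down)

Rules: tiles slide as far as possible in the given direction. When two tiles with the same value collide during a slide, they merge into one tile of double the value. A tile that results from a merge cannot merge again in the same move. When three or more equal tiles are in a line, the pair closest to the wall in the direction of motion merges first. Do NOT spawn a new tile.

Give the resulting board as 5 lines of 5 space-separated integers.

Answer:   0   0   0   0   0
  0   0   0   0   0
  0   0  16   0   0
128   0  64   2   0
  2   2   4  32  16

Derivation:
Slide down:
col 0: [64, 64, 2, 0, 0] -> [0, 0, 0, 128, 2]
col 1: [2, 0, 0, 0, 0] -> [0, 0, 0, 0, 2]
col 2: [16, 0, 0, 64, 4] -> [0, 0, 16, 64, 4]
col 3: [2, 0, 0, 0, 32] -> [0, 0, 0, 2, 32]
col 4: [0, 16, 0, 0, 0] -> [0, 0, 0, 0, 16]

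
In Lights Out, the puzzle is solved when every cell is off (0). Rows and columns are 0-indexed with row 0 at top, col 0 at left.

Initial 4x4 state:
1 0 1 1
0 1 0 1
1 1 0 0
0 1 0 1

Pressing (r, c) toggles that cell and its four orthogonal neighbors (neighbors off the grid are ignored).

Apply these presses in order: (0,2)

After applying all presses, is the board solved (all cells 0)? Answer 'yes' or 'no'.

After press 1 at (0,2):
1 1 0 0
0 1 1 1
1 1 0 0
0 1 0 1

Lights still on: 9

Answer: no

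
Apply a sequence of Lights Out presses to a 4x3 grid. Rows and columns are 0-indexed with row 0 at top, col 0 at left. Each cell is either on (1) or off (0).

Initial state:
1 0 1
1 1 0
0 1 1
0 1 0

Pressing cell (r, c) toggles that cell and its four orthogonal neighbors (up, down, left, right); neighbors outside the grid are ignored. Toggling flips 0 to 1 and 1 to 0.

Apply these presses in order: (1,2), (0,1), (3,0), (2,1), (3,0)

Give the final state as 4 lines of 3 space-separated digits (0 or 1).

Answer: 0 1 1
1 0 1
1 0 1
0 0 0

Derivation:
After press 1 at (1,2):
1 0 0
1 0 1
0 1 0
0 1 0

After press 2 at (0,1):
0 1 1
1 1 1
0 1 0
0 1 0

After press 3 at (3,0):
0 1 1
1 1 1
1 1 0
1 0 0

After press 4 at (2,1):
0 1 1
1 0 1
0 0 1
1 1 0

After press 5 at (3,0):
0 1 1
1 0 1
1 0 1
0 0 0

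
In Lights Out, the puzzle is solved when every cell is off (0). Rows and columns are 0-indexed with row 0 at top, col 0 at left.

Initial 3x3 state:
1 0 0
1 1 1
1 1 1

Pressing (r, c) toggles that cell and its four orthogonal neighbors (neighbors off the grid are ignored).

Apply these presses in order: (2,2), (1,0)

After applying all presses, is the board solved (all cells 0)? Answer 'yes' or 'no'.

After press 1 at (2,2):
1 0 0
1 1 0
1 0 0

After press 2 at (1,0):
0 0 0
0 0 0
0 0 0

Lights still on: 0

Answer: yes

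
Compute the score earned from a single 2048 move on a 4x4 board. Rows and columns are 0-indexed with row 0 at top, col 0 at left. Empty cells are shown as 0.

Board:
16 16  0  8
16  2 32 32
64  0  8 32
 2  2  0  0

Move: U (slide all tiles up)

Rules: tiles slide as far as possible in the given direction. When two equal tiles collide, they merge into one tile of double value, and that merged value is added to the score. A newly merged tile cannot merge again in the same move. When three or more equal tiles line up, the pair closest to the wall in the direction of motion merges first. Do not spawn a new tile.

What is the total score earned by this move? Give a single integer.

Slide up:
col 0: [16, 16, 64, 2] -> [32, 64, 2, 0]  score +32 (running 32)
col 1: [16, 2, 0, 2] -> [16, 4, 0, 0]  score +4 (running 36)
col 2: [0, 32, 8, 0] -> [32, 8, 0, 0]  score +0 (running 36)
col 3: [8, 32, 32, 0] -> [8, 64, 0, 0]  score +64 (running 100)
Board after move:
32 16 32  8
64  4  8 64
 2  0  0  0
 0  0  0  0

Answer: 100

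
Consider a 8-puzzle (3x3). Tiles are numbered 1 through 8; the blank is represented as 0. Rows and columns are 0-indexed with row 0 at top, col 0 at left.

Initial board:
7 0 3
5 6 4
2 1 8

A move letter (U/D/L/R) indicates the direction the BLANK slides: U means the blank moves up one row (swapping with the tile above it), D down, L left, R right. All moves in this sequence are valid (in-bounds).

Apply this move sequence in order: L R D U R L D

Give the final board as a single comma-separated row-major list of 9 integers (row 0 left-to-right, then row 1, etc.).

Answer: 7, 6, 3, 5, 0, 4, 2, 1, 8

Derivation:
After move 1 (L):
0 7 3
5 6 4
2 1 8

After move 2 (R):
7 0 3
5 6 4
2 1 8

After move 3 (D):
7 6 3
5 0 4
2 1 8

After move 4 (U):
7 0 3
5 6 4
2 1 8

After move 5 (R):
7 3 0
5 6 4
2 1 8

After move 6 (L):
7 0 3
5 6 4
2 1 8

After move 7 (D):
7 6 3
5 0 4
2 1 8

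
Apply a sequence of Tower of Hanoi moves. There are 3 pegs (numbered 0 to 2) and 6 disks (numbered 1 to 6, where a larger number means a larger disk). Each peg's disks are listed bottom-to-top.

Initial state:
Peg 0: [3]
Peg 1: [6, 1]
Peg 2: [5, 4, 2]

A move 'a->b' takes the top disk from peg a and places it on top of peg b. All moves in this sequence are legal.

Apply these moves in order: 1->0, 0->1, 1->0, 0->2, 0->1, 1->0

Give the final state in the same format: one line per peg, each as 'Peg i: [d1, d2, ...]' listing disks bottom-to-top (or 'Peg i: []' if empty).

After move 1 (1->0):
Peg 0: [3, 1]
Peg 1: [6]
Peg 2: [5, 4, 2]

After move 2 (0->1):
Peg 0: [3]
Peg 1: [6, 1]
Peg 2: [5, 4, 2]

After move 3 (1->0):
Peg 0: [3, 1]
Peg 1: [6]
Peg 2: [5, 4, 2]

After move 4 (0->2):
Peg 0: [3]
Peg 1: [6]
Peg 2: [5, 4, 2, 1]

After move 5 (0->1):
Peg 0: []
Peg 1: [6, 3]
Peg 2: [5, 4, 2, 1]

After move 6 (1->0):
Peg 0: [3]
Peg 1: [6]
Peg 2: [5, 4, 2, 1]

Answer: Peg 0: [3]
Peg 1: [6]
Peg 2: [5, 4, 2, 1]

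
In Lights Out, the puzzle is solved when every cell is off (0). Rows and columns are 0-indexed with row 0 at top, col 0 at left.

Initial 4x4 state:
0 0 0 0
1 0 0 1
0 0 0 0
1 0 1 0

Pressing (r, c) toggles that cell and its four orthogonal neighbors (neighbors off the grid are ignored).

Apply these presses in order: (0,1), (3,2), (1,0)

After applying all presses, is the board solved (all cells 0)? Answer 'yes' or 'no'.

After press 1 at (0,1):
1 1 1 0
1 1 0 1
0 0 0 0
1 0 1 0

After press 2 at (3,2):
1 1 1 0
1 1 0 1
0 0 1 0
1 1 0 1

After press 3 at (1,0):
0 1 1 0
0 0 0 1
1 0 1 0
1 1 0 1

Lights still on: 8

Answer: no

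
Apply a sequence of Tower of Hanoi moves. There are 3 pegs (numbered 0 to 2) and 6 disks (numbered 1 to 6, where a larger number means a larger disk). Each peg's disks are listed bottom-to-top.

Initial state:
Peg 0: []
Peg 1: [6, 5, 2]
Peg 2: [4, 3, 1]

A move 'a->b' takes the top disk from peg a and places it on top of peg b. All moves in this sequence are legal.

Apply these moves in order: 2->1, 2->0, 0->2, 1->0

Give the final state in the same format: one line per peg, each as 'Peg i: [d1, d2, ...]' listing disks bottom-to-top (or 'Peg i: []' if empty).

Answer: Peg 0: [1]
Peg 1: [6, 5, 2]
Peg 2: [4, 3]

Derivation:
After move 1 (2->1):
Peg 0: []
Peg 1: [6, 5, 2, 1]
Peg 2: [4, 3]

After move 2 (2->0):
Peg 0: [3]
Peg 1: [6, 5, 2, 1]
Peg 2: [4]

After move 3 (0->2):
Peg 0: []
Peg 1: [6, 5, 2, 1]
Peg 2: [4, 3]

After move 4 (1->0):
Peg 0: [1]
Peg 1: [6, 5, 2]
Peg 2: [4, 3]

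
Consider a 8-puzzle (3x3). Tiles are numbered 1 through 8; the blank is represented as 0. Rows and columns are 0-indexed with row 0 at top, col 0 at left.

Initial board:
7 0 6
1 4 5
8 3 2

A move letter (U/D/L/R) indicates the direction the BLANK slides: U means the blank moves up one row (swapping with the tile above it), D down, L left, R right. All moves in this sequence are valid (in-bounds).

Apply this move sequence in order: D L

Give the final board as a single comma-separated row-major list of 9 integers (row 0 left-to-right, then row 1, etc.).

Answer: 7, 4, 6, 0, 1, 5, 8, 3, 2

Derivation:
After move 1 (D):
7 4 6
1 0 5
8 3 2

After move 2 (L):
7 4 6
0 1 5
8 3 2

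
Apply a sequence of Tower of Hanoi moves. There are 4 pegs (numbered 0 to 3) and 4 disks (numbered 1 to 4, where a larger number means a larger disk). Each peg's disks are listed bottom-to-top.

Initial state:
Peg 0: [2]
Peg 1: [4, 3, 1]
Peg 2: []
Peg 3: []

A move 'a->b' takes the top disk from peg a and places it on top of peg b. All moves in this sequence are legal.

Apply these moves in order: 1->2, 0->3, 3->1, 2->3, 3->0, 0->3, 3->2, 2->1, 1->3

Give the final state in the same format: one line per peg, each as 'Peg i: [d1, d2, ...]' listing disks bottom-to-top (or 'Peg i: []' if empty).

After move 1 (1->2):
Peg 0: [2]
Peg 1: [4, 3]
Peg 2: [1]
Peg 3: []

After move 2 (0->3):
Peg 0: []
Peg 1: [4, 3]
Peg 2: [1]
Peg 3: [2]

After move 3 (3->1):
Peg 0: []
Peg 1: [4, 3, 2]
Peg 2: [1]
Peg 3: []

After move 4 (2->3):
Peg 0: []
Peg 1: [4, 3, 2]
Peg 2: []
Peg 3: [1]

After move 5 (3->0):
Peg 0: [1]
Peg 1: [4, 3, 2]
Peg 2: []
Peg 3: []

After move 6 (0->3):
Peg 0: []
Peg 1: [4, 3, 2]
Peg 2: []
Peg 3: [1]

After move 7 (3->2):
Peg 0: []
Peg 1: [4, 3, 2]
Peg 2: [1]
Peg 3: []

After move 8 (2->1):
Peg 0: []
Peg 1: [4, 3, 2, 1]
Peg 2: []
Peg 3: []

After move 9 (1->3):
Peg 0: []
Peg 1: [4, 3, 2]
Peg 2: []
Peg 3: [1]

Answer: Peg 0: []
Peg 1: [4, 3, 2]
Peg 2: []
Peg 3: [1]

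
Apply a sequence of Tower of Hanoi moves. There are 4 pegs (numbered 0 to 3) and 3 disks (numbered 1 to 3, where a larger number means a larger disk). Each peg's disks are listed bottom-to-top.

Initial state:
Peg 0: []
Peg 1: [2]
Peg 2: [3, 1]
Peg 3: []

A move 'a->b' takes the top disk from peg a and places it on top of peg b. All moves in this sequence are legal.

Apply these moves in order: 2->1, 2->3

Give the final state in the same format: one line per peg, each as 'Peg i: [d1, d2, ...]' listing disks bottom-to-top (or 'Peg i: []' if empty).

Answer: Peg 0: []
Peg 1: [2, 1]
Peg 2: []
Peg 3: [3]

Derivation:
After move 1 (2->1):
Peg 0: []
Peg 1: [2, 1]
Peg 2: [3]
Peg 3: []

After move 2 (2->3):
Peg 0: []
Peg 1: [2, 1]
Peg 2: []
Peg 3: [3]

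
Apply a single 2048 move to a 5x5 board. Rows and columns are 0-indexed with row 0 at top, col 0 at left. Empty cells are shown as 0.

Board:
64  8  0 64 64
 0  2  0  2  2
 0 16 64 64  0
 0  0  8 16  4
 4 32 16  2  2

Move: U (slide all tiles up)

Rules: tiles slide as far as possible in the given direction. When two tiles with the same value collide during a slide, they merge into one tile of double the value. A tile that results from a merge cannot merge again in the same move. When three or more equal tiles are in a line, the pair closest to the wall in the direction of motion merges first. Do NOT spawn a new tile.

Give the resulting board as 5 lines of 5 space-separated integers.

Answer: 64  8 64 64 64
 4  2  8  2  2
 0 16 16 64  4
 0 32  0 16  2
 0  0  0  2  0

Derivation:
Slide up:
col 0: [64, 0, 0, 0, 4] -> [64, 4, 0, 0, 0]
col 1: [8, 2, 16, 0, 32] -> [8, 2, 16, 32, 0]
col 2: [0, 0, 64, 8, 16] -> [64, 8, 16, 0, 0]
col 3: [64, 2, 64, 16, 2] -> [64, 2, 64, 16, 2]
col 4: [64, 2, 0, 4, 2] -> [64, 2, 4, 2, 0]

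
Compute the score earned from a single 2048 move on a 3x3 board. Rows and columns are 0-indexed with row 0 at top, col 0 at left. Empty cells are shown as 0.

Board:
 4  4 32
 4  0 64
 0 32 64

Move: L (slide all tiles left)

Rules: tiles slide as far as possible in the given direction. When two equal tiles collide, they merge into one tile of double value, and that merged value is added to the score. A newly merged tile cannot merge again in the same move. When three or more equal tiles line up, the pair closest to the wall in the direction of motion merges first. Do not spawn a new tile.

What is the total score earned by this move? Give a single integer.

Answer: 8

Derivation:
Slide left:
row 0: [4, 4, 32] -> [8, 32, 0]  score +8 (running 8)
row 1: [4, 0, 64] -> [4, 64, 0]  score +0 (running 8)
row 2: [0, 32, 64] -> [32, 64, 0]  score +0 (running 8)
Board after move:
 8 32  0
 4 64  0
32 64  0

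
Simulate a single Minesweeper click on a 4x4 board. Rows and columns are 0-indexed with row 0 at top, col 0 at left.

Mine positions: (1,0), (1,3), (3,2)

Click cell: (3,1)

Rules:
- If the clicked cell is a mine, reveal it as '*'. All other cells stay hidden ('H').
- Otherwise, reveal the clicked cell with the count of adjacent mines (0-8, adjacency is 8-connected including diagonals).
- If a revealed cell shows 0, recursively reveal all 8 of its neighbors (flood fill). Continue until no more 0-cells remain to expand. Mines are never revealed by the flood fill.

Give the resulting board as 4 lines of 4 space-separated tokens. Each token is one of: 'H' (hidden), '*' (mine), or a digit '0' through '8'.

H H H H
H H H H
H H H H
H 1 H H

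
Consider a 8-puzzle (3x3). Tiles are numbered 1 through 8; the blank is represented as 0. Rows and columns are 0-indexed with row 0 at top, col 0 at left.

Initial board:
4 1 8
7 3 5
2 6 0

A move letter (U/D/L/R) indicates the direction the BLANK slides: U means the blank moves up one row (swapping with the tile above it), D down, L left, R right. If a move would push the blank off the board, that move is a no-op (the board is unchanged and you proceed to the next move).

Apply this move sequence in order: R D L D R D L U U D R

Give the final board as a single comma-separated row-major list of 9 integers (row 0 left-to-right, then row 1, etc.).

After move 1 (R):
4 1 8
7 3 5
2 6 0

After move 2 (D):
4 1 8
7 3 5
2 6 0

After move 3 (L):
4 1 8
7 3 5
2 0 6

After move 4 (D):
4 1 8
7 3 5
2 0 6

After move 5 (R):
4 1 8
7 3 5
2 6 0

After move 6 (D):
4 1 8
7 3 5
2 6 0

After move 7 (L):
4 1 8
7 3 5
2 0 6

After move 8 (U):
4 1 8
7 0 5
2 3 6

After move 9 (U):
4 0 8
7 1 5
2 3 6

After move 10 (D):
4 1 8
7 0 5
2 3 6

After move 11 (R):
4 1 8
7 5 0
2 3 6

Answer: 4, 1, 8, 7, 5, 0, 2, 3, 6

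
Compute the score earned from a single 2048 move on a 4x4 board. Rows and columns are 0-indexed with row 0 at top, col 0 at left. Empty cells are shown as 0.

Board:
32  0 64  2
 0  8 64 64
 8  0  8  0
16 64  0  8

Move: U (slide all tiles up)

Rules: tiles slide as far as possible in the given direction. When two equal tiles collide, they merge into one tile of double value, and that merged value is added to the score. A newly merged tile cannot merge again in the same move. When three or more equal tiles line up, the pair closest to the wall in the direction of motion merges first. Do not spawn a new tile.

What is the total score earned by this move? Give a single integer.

Slide up:
col 0: [32, 0, 8, 16] -> [32, 8, 16, 0]  score +0 (running 0)
col 1: [0, 8, 0, 64] -> [8, 64, 0, 0]  score +0 (running 0)
col 2: [64, 64, 8, 0] -> [128, 8, 0, 0]  score +128 (running 128)
col 3: [2, 64, 0, 8] -> [2, 64, 8, 0]  score +0 (running 128)
Board after move:
 32   8 128   2
  8  64   8  64
 16   0   0   8
  0   0   0   0

Answer: 128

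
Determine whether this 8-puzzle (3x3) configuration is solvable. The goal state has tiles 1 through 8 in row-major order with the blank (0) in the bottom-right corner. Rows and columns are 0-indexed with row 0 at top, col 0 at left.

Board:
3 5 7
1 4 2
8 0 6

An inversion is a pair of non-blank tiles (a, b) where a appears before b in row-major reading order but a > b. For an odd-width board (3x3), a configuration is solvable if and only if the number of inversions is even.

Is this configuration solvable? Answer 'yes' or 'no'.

Inversions (pairs i<j in row-major order where tile[i] > tile[j] > 0): 11
11 is odd, so the puzzle is not solvable.

Answer: no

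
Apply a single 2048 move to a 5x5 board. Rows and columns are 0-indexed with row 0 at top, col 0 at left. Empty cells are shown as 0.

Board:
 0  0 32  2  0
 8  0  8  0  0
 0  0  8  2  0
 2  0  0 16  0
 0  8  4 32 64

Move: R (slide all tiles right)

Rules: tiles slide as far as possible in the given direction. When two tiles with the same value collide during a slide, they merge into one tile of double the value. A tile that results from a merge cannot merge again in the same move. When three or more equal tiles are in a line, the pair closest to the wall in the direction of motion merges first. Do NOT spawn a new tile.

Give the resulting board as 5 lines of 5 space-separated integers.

Answer:  0  0  0 32  2
 0  0  0  0 16
 0  0  0  8  2
 0  0  0  2 16
 0  8  4 32 64

Derivation:
Slide right:
row 0: [0, 0, 32, 2, 0] -> [0, 0, 0, 32, 2]
row 1: [8, 0, 8, 0, 0] -> [0, 0, 0, 0, 16]
row 2: [0, 0, 8, 2, 0] -> [0, 0, 0, 8, 2]
row 3: [2, 0, 0, 16, 0] -> [0, 0, 0, 2, 16]
row 4: [0, 8, 4, 32, 64] -> [0, 8, 4, 32, 64]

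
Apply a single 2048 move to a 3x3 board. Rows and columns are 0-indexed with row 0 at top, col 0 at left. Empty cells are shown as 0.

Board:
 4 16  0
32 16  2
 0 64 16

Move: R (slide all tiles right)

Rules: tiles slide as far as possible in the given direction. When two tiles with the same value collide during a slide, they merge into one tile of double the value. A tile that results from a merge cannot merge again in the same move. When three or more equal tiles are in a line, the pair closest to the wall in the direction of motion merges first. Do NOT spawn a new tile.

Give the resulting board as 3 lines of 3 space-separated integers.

Slide right:
row 0: [4, 16, 0] -> [0, 4, 16]
row 1: [32, 16, 2] -> [32, 16, 2]
row 2: [0, 64, 16] -> [0, 64, 16]

Answer:  0  4 16
32 16  2
 0 64 16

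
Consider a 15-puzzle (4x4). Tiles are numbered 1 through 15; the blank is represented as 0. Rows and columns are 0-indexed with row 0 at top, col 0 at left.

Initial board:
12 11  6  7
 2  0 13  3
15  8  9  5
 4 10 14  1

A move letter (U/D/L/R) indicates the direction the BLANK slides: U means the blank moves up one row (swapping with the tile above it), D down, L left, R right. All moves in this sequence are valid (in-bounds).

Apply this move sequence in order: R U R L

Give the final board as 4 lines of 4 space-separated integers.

Answer: 12 11  0  7
 2 13  6  3
15  8  9  5
 4 10 14  1

Derivation:
After move 1 (R):
12 11  6  7
 2 13  0  3
15  8  9  5
 4 10 14  1

After move 2 (U):
12 11  0  7
 2 13  6  3
15  8  9  5
 4 10 14  1

After move 3 (R):
12 11  7  0
 2 13  6  3
15  8  9  5
 4 10 14  1

After move 4 (L):
12 11  0  7
 2 13  6  3
15  8  9  5
 4 10 14  1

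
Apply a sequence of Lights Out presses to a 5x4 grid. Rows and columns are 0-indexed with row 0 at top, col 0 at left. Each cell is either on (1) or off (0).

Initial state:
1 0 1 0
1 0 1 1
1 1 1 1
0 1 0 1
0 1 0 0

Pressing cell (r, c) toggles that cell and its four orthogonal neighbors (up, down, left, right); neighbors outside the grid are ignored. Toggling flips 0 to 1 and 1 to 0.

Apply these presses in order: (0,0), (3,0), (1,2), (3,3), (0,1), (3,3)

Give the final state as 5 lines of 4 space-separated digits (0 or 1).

Answer: 1 0 1 0
0 0 0 0
0 1 0 1
1 0 0 1
1 1 0 0

Derivation:
After press 1 at (0,0):
0 1 1 0
0 0 1 1
1 1 1 1
0 1 0 1
0 1 0 0

After press 2 at (3,0):
0 1 1 0
0 0 1 1
0 1 1 1
1 0 0 1
1 1 0 0

After press 3 at (1,2):
0 1 0 0
0 1 0 0
0 1 0 1
1 0 0 1
1 1 0 0

After press 4 at (3,3):
0 1 0 0
0 1 0 0
0 1 0 0
1 0 1 0
1 1 0 1

After press 5 at (0,1):
1 0 1 0
0 0 0 0
0 1 0 0
1 0 1 0
1 1 0 1

After press 6 at (3,3):
1 0 1 0
0 0 0 0
0 1 0 1
1 0 0 1
1 1 0 0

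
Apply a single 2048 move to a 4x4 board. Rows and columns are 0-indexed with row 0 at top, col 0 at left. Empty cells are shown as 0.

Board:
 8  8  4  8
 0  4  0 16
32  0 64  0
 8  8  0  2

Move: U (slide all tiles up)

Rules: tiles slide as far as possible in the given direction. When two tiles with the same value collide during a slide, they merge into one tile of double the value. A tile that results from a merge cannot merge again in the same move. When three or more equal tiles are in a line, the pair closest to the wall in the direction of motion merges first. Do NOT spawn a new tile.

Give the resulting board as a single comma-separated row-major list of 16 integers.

Answer: 8, 8, 4, 8, 32, 4, 64, 16, 8, 8, 0, 2, 0, 0, 0, 0

Derivation:
Slide up:
col 0: [8, 0, 32, 8] -> [8, 32, 8, 0]
col 1: [8, 4, 0, 8] -> [8, 4, 8, 0]
col 2: [4, 0, 64, 0] -> [4, 64, 0, 0]
col 3: [8, 16, 0, 2] -> [8, 16, 2, 0]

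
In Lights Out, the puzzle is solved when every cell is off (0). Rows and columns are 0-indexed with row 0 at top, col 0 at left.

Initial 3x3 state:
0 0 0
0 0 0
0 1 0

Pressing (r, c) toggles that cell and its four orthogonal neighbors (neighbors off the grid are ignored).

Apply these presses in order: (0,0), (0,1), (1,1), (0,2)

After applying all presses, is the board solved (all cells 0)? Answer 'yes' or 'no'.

After press 1 at (0,0):
1 1 0
1 0 0
0 1 0

After press 2 at (0,1):
0 0 1
1 1 0
0 1 0

After press 3 at (1,1):
0 1 1
0 0 1
0 0 0

After press 4 at (0,2):
0 0 0
0 0 0
0 0 0

Lights still on: 0

Answer: yes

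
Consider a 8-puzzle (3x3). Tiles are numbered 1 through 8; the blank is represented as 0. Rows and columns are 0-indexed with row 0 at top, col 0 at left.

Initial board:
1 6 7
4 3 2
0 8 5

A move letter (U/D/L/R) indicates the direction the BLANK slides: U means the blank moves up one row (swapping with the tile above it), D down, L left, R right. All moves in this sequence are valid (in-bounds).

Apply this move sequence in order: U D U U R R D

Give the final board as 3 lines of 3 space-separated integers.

Answer: 6 7 2
1 3 0
4 8 5

Derivation:
After move 1 (U):
1 6 7
0 3 2
4 8 5

After move 2 (D):
1 6 7
4 3 2
0 8 5

After move 3 (U):
1 6 7
0 3 2
4 8 5

After move 4 (U):
0 6 7
1 3 2
4 8 5

After move 5 (R):
6 0 7
1 3 2
4 8 5

After move 6 (R):
6 7 0
1 3 2
4 8 5

After move 7 (D):
6 7 2
1 3 0
4 8 5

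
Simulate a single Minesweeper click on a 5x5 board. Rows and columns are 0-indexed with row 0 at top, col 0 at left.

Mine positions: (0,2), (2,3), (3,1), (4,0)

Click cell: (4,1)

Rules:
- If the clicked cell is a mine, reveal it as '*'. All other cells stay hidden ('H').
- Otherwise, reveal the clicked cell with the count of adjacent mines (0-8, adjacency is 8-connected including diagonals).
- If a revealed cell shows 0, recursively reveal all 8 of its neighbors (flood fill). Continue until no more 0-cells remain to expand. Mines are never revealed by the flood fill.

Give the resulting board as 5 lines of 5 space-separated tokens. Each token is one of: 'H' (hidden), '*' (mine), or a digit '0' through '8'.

H H H H H
H H H H H
H H H H H
H H H H H
H 2 H H H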